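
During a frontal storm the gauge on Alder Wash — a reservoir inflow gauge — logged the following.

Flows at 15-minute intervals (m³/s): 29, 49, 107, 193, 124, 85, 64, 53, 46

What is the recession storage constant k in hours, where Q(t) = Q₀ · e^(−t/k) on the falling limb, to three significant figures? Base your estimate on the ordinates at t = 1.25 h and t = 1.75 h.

k ≈ 1.06 h

On the falling limb, Q drops from 85 to 53 m³/s between t = 1.25 h and t = 1.75 h (Δt = 0.5 h).
k = −Δt / ln(Q₂/Q₁) = −0.5 / ln(53/85) = 1.06 h.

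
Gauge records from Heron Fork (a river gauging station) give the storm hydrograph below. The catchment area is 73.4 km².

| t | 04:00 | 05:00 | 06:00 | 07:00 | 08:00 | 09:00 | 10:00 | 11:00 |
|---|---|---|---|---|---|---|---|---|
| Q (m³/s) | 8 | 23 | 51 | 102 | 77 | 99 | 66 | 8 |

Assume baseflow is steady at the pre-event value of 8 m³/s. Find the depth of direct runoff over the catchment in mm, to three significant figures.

Direct runoff: 0.0, 15.0, 43.0, 94.0, 69.0, 91.0, 58.0, 0.0 m³/s; ΣQ_DR = 370.0 m³/s.
V = ΣQ_DR · Δt = 370.0 × 3600 s = 1.332 × 10^6 m³.
Over A = 73.4 km², depth = V / A = 18.1 mm.

d ≈ 18.1 mm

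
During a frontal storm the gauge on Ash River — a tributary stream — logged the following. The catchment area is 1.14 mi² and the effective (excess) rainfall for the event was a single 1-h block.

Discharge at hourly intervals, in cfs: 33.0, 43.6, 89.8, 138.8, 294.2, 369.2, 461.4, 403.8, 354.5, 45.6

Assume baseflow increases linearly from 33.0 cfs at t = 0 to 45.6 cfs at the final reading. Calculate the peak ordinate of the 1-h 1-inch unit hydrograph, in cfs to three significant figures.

U_p ≈ 168 cfs

Direct runoff: 0.00, 9.20, 54.00, 101.60, 255.60, 329.20, 420.00, 361.00, 310.30, 0.00 cfs; ΣQ_DR = 1841 cfs, peak = 420.00 cfs.
Runoff depth d = ΣQ_DR·Δt / A = 1841 × 3600 / (1.14 mi²) = 2.502 in.
The 1-inch UH is the DRH scaled by (1 in)/d, so U_p = 420.00 × 1/2.502 = 168 cfs.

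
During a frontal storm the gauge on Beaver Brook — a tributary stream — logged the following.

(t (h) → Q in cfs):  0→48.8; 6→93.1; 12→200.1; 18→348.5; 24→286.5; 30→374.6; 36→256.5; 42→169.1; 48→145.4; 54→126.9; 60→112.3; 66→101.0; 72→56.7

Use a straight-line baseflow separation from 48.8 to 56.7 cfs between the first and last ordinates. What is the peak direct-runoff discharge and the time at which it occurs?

Subtracting baseflow gives direct-runoff ordinates: 0.00, 43.64, 149.98, 297.73, 235.07, 322.51, 203.75, 115.69, 91.33, 72.17, 56.92, 44.96, 0.00 cfs.
The maximum is 322.51 cfs, occurring at the reading for t = 30 h.

Q_p = 322.51 cfs at t = 30 h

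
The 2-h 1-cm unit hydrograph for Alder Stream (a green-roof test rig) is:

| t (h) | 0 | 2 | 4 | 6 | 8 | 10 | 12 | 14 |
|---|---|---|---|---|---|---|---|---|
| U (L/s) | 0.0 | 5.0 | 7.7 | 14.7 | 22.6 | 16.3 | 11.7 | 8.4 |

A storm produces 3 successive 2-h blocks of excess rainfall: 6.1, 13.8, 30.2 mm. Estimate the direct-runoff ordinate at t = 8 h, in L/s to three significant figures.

Q ≈ 57.3 L/s

By discrete convolution, Q_j = Σ (P_i / 10 mm) · U_{j−i}.
At t = 8 h (j=4): Q = (6.1/10)·22.6 + (13.8/10)·14.7 + (30.2/10)·7.7 = 57.3 L/s.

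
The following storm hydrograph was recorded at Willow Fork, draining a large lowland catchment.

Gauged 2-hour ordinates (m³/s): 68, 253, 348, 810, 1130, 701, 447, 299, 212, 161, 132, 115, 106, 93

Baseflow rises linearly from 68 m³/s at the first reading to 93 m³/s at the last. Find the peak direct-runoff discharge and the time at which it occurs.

Subtracting baseflow gives direct-runoff ordinates: 0.00, 183.08, 276.15, 736.23, 1054.31, 623.38, 367.46, 217.54, 128.62, 75.69, 44.77, 25.85, 14.92, 0.00 m³/s.
The maximum is 1054.31 m³/s, occurring at the reading for t = 8 h.

Q_p = 1054.31 m³/s at t = 8 h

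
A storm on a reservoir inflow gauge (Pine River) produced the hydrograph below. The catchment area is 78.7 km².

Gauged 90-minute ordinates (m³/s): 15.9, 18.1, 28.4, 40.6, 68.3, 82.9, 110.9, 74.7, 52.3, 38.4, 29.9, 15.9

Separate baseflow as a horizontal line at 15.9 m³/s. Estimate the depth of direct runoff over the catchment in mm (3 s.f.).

d ≈ 26.5 mm

Direct runoff: 0.0, 2.2, 12.5, 24.7, 52.4, 67.0, 95.0, 58.8, 36.4, 22.5, 14.0, 0.0 m³/s; ΣQ_DR = 385.5 m³/s.
V = ΣQ_DR · Δt = 385.5 × 5400 s = 2.082 × 10^6 m³.
Over A = 78.7 km², depth = V / A = 26.5 mm.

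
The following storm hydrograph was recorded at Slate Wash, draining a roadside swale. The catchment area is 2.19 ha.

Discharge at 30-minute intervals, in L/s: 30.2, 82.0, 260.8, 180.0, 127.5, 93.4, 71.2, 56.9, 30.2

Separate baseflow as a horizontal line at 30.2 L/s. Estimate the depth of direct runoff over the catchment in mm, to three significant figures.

d ≈ 54.3 mm

Direct runoff: 0.0, 51.8, 230.6, 149.8, 97.3, 63.2, 41.0, 26.7, 0.0 L/s; ΣQ_DR = 660.4 L/s.
V = ΣQ_DR · Δt = 660.4 × 1800 s = 1.189 × 10^6 L.
Over A = 2.19 ha, depth = V / A = 54.3 mm.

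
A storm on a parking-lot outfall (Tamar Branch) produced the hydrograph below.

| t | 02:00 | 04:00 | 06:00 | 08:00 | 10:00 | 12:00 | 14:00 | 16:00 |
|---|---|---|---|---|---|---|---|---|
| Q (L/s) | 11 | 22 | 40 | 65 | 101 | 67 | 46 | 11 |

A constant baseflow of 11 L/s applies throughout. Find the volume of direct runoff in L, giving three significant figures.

V ≈ 1.98 × 10^6 L

Direct-runoff ordinates (Q − Q_b): 0.0, 11.0, 29.0, 54.0, 90.0, 56.0, 35.0, 0.0 L/s.
ΣQ_DR = 275.0 L/s.
With Δt = 2 h = 7200 s, V = ΣQ_DR · Δt = 275.0 × 7200 = 1.98 × 10^6 L.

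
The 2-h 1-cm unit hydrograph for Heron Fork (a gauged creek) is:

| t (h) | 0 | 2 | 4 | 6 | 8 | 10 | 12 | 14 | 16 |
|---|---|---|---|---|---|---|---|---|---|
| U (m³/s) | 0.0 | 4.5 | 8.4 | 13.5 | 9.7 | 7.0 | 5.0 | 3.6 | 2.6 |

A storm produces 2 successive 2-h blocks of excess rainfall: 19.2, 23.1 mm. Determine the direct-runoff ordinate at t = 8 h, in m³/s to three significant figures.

By discrete convolution, Q_j = Σ (P_i / 10 mm) · U_{j−i}.
At t = 8 h (j=4): Q = (19.2/10)·9.7 + (23.1/10)·13.5 = 49.8 m³/s.

Q ≈ 49.8 m³/s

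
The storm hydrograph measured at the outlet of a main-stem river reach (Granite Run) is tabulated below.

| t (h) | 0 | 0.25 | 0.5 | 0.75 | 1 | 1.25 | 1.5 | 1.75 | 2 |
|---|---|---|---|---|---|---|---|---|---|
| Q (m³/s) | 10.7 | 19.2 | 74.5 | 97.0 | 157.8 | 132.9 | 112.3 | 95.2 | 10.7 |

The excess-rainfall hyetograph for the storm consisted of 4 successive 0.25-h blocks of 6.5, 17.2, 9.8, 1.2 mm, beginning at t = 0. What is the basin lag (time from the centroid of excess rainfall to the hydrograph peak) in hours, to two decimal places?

Centroid of excess rainfall: t_c = Σ P_i·t̄_i / ΣP_i = 0.4161 h (block centres at 0.125, 0.375, 0.625, 0.875 h).
Hydrograph peak occurs at t = 1 h, so basin lag t_L = 1 − 0.4161 = 0.58 h.

t_L ≈ 0.58 h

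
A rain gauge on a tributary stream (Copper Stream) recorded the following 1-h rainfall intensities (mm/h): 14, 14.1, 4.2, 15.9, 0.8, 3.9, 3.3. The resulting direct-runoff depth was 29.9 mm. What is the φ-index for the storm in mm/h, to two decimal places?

φ ≈ 4.70 mm/h

Only the 3 blocks with intensity above φ contribute runoff: 14, 14.1, 15.9 mm/h.
Σ(I−φ)·Δt = d  ⇒  (14+14.1+15.9 − 3φ)·1 = 29.9
φ = (44.00 − 29.9/1) / 3 = 4.70 mm/h.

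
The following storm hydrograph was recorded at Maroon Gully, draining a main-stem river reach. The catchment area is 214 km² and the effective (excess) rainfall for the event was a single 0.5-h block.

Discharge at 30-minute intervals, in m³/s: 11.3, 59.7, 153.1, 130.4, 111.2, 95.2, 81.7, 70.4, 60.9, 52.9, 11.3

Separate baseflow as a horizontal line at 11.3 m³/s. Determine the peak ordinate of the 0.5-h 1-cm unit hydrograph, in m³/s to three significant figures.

Direct runoff: 0.0, 48.4, 141.8, 119.1, 99.9, 83.9, 70.4, 59.1, 49.6, 41.6, 0.0 m³/s; ΣQ_DR = 713.8 m³/s, peak = 141.8 m³/s.
Runoff depth d = ΣQ_DR·Δt / A = 713.8 × 1800 / (214 km²) = 6.004 mm.
The 1-cm UH is the DRH scaled by (10 mm)/d, so U_p = 141.8 × 10/6.004 = 236 m³/s.

U_p ≈ 236 m³/s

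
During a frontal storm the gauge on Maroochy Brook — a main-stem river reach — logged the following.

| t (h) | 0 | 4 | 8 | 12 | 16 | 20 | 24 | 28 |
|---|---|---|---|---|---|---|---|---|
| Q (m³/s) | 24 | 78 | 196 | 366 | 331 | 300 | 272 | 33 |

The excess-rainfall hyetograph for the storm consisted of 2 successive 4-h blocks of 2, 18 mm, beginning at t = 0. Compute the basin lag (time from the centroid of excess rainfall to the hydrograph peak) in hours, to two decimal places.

t_L ≈ 6.40 h

Centroid of excess rainfall: t_c = Σ P_i·t̄_i / ΣP_i = 5.6000 h (block centres at 2, 6 h).
Hydrograph peak occurs at t = 12 h, so basin lag t_L = 12 − 5.6000 = 6.40 h.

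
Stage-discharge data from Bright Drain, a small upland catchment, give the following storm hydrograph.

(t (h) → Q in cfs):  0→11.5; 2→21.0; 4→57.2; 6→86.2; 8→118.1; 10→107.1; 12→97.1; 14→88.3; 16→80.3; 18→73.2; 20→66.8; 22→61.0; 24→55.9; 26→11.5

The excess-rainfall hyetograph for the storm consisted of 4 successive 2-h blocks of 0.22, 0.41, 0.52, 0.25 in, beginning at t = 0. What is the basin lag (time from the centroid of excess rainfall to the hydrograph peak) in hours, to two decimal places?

t_L ≈ 3.86 h

Centroid of excess rainfall: t_c = Σ P_i·t̄_i / ΣP_i = 4.1429 h (block centres at 1, 3, 5, 7 h).
Hydrograph peak occurs at t = 8 h, so basin lag t_L = 8 − 4.1429 = 3.86 h.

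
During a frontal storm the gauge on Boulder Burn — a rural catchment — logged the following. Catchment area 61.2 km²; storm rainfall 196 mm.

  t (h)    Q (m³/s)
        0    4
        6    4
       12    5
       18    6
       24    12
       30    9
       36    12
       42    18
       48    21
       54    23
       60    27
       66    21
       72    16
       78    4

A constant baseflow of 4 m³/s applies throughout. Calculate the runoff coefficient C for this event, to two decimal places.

C ≈ 0.23

ΣQ_DR = 126.0 m³/s; V = ΣQ_DR·Δt = 2.722 × 10^6 m³.
Runoff depth d = V / A = 44.47 mm.
C = d / P = 44.47 / 196 = 0.23.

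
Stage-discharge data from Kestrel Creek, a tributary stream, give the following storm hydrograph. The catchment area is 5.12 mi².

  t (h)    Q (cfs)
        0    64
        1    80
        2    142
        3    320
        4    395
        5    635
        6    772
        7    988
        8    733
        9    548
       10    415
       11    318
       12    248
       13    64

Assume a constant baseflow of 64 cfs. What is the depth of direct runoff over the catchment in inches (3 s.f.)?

Direct runoff: 0.0, 16.0, 78.0, 256.0, 331.0, 571.0, 708.0, 924.0, 669.0, 484.0, 351.0, 254.0, 184.0, 0.0 cfs; ΣQ_DR = 4826 cfs.
V = ΣQ_DR · Δt = 4826 × 3600 s = 1.737 × 10^7 ft³.
Over A = 5.12 mi², depth = V / A = 1.46 in.

d ≈ 1.46 in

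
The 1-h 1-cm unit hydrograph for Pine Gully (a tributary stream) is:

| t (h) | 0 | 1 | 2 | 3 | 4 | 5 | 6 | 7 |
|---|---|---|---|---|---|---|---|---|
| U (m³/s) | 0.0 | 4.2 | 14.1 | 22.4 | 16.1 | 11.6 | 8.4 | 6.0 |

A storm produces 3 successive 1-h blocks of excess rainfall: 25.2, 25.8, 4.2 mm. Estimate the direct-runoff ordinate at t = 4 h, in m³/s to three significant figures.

Q ≈ 104 m³/s

By discrete convolution, Q_j = Σ (P_i / 10 mm) · U_{j−i}.
At t = 4 h (j=4): Q = (25.2/10)·16.1 + (25.8/10)·22.4 + (4.2/10)·14.1 = 104 m³/s.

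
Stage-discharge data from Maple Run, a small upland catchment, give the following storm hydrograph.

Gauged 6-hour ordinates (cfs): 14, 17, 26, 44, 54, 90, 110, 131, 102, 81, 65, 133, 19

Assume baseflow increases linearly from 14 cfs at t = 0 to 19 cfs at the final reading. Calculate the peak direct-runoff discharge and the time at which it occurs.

Subtracting baseflow gives direct-runoff ordinates: 0.00, 2.58, 11.17, 28.75, 38.33, 73.92, 93.50, 114.08, 84.67, 63.25, 46.83, 114.42, 0.00 cfs.
The maximum is 114.42 cfs, occurring at the reading for t = 66 h.

Q_p = 114.42 cfs at t = 66 h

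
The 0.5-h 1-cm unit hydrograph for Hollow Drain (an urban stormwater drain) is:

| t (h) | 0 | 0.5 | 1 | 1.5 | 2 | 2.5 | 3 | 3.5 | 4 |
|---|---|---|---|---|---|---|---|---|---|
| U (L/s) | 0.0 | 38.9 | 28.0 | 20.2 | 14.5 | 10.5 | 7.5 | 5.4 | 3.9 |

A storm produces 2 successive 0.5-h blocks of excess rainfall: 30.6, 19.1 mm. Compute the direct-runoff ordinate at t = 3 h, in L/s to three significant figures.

Q ≈ 43.0 L/s

By discrete convolution, Q_j = Σ (P_i / 10 mm) · U_{j−i}.
At t = 3 h (j=6): Q = (30.6/10)·7.5 + (19.1/10)·10.5 = 43.0 L/s.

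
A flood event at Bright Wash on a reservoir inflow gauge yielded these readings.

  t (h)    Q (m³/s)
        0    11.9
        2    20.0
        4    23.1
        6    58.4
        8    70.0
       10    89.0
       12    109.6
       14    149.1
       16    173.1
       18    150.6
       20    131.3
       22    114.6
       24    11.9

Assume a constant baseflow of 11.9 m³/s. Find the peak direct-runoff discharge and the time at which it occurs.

Q_p = 161.2 m³/s at t = 16 h

Subtracting baseflow gives direct-runoff ordinates: 0.0, 8.1, 11.2, 46.5, 58.1, 77.1, 97.7, 137.2, 161.2, 138.7, 119.4, 102.7, 0.0 m³/s.
The maximum is 161.2 m³/s, occurring at the reading for t = 16 h.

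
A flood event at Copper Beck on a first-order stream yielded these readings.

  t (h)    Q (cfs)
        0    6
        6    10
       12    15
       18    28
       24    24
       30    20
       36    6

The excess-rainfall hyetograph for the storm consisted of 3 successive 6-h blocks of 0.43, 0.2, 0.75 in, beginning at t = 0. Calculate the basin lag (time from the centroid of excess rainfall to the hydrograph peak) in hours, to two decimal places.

t_L ≈ 7.61 h

Centroid of excess rainfall: t_c = Σ P_i·t̄_i / ΣP_i = 10.3913 h (block centres at 3, 9, 15 h).
Hydrograph peak occurs at t = 18 h, so basin lag t_L = 18 − 10.3913 = 7.61 h.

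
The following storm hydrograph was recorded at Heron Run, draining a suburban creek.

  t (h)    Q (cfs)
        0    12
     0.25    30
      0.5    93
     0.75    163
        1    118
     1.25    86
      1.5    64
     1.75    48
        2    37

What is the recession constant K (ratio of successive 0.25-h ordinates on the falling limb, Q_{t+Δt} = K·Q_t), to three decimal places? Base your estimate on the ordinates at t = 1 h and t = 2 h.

Using the recession-limb readings at t = 1 h and t = 2 h: Q falls from 118 to 37 cfs over 4 intervals.
K = (Q₂/Q₁)^(1/4) = (37/118)^(1/4) = 0.748.

K ≈ 0.748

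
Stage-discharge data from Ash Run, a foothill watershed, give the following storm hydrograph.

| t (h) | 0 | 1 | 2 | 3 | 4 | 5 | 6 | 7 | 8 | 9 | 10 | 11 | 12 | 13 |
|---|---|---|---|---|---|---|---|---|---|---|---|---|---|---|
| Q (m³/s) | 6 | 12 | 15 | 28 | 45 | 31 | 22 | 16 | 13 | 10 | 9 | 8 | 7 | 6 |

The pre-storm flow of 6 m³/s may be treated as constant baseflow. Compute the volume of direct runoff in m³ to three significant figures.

Direct-runoff ordinates (Q − Q_b): 0.0, 6.0, 9.0, 22.0, 39.0, 25.0, 16.0, 10.0, 7.0, 4.0, 3.0, 2.0, 1.0, 0.0 m³/s.
ΣQ_DR = 144.0 m³/s.
With Δt = 1 h = 3600 s, V = ΣQ_DR · Δt = 144.0 × 3600 = 5.18 × 10^5 m³.

V ≈ 5.18 × 10^5 m³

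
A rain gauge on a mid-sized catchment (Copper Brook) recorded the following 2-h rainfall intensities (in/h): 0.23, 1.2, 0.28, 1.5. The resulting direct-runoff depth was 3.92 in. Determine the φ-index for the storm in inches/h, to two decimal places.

φ ≈ 0.37 in/h

Only the 2 blocks with intensity above φ contribute runoff: 1.2, 1.5 in/h.
Σ(I−φ)·Δt = d  ⇒  (1.2+1.5 − 2φ)·2 = 3.92
φ = (2.700 − 3.92/2) / 2 = 0.37 in/h.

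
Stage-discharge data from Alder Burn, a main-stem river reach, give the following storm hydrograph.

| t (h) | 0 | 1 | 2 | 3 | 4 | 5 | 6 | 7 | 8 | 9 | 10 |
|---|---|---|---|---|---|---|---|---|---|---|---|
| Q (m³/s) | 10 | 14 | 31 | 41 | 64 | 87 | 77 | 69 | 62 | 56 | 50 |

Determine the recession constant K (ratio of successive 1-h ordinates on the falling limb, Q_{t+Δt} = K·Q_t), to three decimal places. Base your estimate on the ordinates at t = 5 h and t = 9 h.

K ≈ 0.896

Using the recession-limb readings at t = 5 h and t = 9 h: Q falls from 87 to 56 m³/s over 4 intervals.
K = (Q₂/Q₁)^(1/4) = (56/87)^(1/4) = 0.896.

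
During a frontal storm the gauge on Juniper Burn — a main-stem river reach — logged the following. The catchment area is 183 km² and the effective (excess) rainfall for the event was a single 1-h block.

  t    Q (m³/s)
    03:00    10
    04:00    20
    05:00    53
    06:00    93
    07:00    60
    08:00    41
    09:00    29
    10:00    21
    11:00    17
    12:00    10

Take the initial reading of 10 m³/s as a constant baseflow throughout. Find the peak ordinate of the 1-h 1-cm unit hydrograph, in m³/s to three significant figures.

Direct runoff: 0.0, 10.0, 43.0, 83.0, 50.0, 31.0, 19.0, 11.0, 7.0, 0.0 m³/s; ΣQ_DR = 254.0 m³/s, peak = 83.0 m³/s.
Runoff depth d = ΣQ_DR·Δt / A = 254.0 × 3600 / (183 km²) = 4.997 mm.
The 1-cm UH is the DRH scaled by (10 mm)/d, so U_p = 83.0 × 10/4.997 = 166 m³/s.

U_p ≈ 166 m³/s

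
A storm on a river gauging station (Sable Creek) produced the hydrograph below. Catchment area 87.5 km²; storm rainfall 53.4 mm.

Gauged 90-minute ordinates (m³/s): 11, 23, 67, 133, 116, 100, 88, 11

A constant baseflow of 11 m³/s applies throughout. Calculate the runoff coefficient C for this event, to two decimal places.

C ≈ 0.53

ΣQ_DR = 461.0 m³/s; V = ΣQ_DR·Δt = 2.489 × 10^6 m³.
Runoff depth d = V / A = 28.45 mm.
C = d / P = 28.45 / 53.4 = 0.53.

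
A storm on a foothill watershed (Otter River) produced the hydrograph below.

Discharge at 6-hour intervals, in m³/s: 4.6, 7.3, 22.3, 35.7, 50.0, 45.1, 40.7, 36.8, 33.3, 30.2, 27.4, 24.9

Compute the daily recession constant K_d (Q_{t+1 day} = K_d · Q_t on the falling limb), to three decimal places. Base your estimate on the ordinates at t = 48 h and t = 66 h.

K_d ≈ 0.679

Between t = 48 h and t = 66 h the flow falls from 33.3 to 24.9 m³/s over 3×6 h = 18 h.
Per-interval ratio K = (24.9/33.3)^(1/3) = 0.9076; K_d = K^(24/6) = 0.679.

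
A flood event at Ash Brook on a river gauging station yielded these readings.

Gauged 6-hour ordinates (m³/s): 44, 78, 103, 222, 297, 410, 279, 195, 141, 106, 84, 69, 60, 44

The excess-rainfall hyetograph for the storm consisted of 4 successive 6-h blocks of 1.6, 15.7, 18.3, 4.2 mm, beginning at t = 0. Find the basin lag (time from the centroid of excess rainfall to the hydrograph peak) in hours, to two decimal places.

Centroid of excess rainfall: t_c = Σ P_i·t̄_i / ΣP_i = 12.7839 h (block centres at 3, 9, 15, 21 h).
Hydrograph peak occurs at t = 30 h, so basin lag t_L = 30 − 12.7839 = 17.22 h.

t_L ≈ 17.22 h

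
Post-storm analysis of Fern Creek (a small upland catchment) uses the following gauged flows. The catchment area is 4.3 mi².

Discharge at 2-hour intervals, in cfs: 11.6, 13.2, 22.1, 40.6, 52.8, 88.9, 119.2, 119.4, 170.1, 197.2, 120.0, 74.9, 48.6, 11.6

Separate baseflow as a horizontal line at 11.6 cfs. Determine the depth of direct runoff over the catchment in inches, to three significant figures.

d ≈ 0.669 in

Direct runoff: 0.0, 1.6, 10.5, 29.0, 41.2, 77.3, 107.6, 107.8, 158.5, 185.6, 108.4, 63.3, 37.0, 0.0 cfs; ΣQ_DR = 927.8 cfs.
V = ΣQ_DR · Δt = 927.8 × 7200 s = 6.680 × 10^6 ft³.
Over A = 4.3 mi², depth = V / A = 0.669 in.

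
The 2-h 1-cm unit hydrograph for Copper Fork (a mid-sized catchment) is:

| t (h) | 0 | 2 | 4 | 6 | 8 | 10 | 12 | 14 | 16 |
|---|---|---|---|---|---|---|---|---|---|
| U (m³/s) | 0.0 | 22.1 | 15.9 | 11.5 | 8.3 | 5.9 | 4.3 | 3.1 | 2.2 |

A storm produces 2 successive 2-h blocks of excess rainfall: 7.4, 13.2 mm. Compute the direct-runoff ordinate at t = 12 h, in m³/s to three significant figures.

Q ≈ 11.0 m³/s

By discrete convolution, Q_j = Σ (P_i / 10 mm) · U_{j−i}.
At t = 12 h (j=6): Q = (7.4/10)·4.3 + (13.2/10)·5.9 = 11.0 m³/s.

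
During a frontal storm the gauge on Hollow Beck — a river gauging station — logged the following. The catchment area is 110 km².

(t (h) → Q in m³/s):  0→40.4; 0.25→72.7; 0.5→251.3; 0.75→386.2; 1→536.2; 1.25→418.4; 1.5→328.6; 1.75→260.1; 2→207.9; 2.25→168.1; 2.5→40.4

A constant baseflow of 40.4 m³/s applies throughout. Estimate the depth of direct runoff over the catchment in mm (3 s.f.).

d ≈ 18.5 mm

Direct runoff: 0.0, 32.3, 210.9, 345.8, 495.8, 378.0, 288.2, 219.7, 167.5, 127.7, 0.0 m³/s; ΣQ_DR = 2266 m³/s.
V = ΣQ_DR · Δt = 2266 × 900 s = 2.039 × 10^6 m³.
Over A = 110 km², depth = V / A = 18.5 mm.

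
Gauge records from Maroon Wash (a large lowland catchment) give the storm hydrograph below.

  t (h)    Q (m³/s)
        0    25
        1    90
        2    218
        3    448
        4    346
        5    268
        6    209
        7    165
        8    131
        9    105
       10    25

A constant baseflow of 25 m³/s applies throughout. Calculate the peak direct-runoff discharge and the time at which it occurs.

Q_p = 423.0 m³/s at t = 3 h

Subtracting baseflow gives direct-runoff ordinates: 0.0, 65.0, 193.0, 423.0, 321.0, 243.0, 184.0, 140.0, 106.0, 80.0, 0.0 m³/s.
The maximum is 423.0 m³/s, occurring at the reading for t = 3 h.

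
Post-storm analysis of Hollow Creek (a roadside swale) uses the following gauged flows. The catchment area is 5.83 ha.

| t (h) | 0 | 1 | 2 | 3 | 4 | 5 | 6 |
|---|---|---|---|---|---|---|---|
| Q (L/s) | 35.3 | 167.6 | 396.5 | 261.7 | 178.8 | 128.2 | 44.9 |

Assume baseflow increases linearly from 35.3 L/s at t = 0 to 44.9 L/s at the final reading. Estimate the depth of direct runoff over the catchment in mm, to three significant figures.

Direct runoff: 0.00, 130.70, 358.00, 221.60, 137.10, 84.90, 0.00 L/s; ΣQ_DR = 932.3 L/s.
V = ΣQ_DR · Δt = 932.3 × 3600 s = 3.356 × 10^6 L.
Over A = 5.83 ha, depth = V / A = 57.6 mm.

d ≈ 57.6 mm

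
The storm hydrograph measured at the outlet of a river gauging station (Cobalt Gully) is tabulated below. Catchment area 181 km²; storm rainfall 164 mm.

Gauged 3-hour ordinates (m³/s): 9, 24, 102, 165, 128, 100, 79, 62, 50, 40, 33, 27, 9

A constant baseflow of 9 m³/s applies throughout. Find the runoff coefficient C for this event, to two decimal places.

C ≈ 0.26

ΣQ_DR = 711.0 m³/s; V = ΣQ_DR·Δt = 7.679 × 10^6 m³.
Runoff depth d = V / A = 42.42 mm.
C = d / P = 42.42 / 164 = 0.26.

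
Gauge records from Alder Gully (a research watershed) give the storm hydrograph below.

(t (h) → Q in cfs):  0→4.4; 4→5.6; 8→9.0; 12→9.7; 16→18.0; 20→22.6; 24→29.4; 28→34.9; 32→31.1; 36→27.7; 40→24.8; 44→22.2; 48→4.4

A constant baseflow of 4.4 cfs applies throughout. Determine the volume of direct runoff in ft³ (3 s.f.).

Direct-runoff ordinates (Q − Q_b): 0.0, 1.2, 4.6, 5.3, 13.6, 18.2, 25.0, 30.5, 26.7, 23.3, 20.4, 17.8, 0.0 cfs.
ΣQ_DR = 186.6 cfs.
With Δt = 4 h = 14400 s, V = ΣQ_DR · Δt = 186.6 × 14400 = 2.69 × 10^6 ft³.

V ≈ 2.69 × 10^6 ft³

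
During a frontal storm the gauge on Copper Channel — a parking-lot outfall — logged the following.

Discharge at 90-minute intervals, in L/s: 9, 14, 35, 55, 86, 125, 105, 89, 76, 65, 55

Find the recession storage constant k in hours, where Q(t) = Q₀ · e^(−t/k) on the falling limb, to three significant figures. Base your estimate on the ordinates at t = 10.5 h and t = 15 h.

On the falling limb, Q drops from 89 to 55 L/s between t = 10.5 h and t = 15 h (Δt = 4.5 h).
k = −Δt / ln(Q₂/Q₁) = −4.5 / ln(55/89) = 9.35 h.

k ≈ 9.35 h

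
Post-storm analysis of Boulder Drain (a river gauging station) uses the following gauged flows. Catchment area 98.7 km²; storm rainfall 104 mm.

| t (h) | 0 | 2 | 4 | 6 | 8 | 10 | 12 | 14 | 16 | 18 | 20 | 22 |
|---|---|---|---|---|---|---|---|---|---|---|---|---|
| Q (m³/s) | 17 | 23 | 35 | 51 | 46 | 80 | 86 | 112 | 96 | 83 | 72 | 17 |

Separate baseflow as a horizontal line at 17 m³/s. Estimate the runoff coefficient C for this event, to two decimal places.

C ≈ 0.36

ΣQ_DR = 514.0 m³/s; V = ΣQ_DR·Δt = 3.701 × 10^6 m³.
Runoff depth d = V / A = 37.50 mm.
C = d / P = 37.50 / 104 = 0.36.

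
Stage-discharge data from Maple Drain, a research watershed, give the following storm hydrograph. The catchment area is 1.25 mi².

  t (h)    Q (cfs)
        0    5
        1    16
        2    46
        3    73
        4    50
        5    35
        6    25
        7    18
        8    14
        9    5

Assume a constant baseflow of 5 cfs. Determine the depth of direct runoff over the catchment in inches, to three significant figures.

d ≈ 0.294 in

Direct runoff: 0.0, 11.0, 41.0, 68.0, 45.0, 30.0, 20.0, 13.0, 9.0, 0.0 cfs; ΣQ_DR = 237.0 cfs.
V = ΣQ_DR · Δt = 237.0 × 3600 s = 8.532 × 10^5 ft³.
Over A = 1.25 mi², depth = V / A = 0.294 in.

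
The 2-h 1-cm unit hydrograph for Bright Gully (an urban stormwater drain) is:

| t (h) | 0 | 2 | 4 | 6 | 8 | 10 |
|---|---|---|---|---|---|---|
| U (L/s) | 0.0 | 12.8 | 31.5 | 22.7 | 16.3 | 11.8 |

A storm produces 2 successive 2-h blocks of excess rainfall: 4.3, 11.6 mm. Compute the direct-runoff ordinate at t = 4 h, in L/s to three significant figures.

By discrete convolution, Q_j = Σ (P_i / 10 mm) · U_{j−i}.
At t = 4 h (j=2): Q = (4.3/10)·31.5 + (11.6/10)·12.8 = 28.4 L/s.

Q ≈ 28.4 L/s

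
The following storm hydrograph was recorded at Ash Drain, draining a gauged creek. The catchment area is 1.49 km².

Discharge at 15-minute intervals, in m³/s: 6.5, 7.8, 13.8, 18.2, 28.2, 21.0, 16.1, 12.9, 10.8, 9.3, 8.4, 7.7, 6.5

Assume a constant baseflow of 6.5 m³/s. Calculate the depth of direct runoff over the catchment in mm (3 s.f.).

Direct runoff: 0.0, 1.3, 7.3, 11.7, 21.7, 14.5, 9.6, 6.4, 4.3, 2.8, 1.9, 1.2, 0.0 m³/s; ΣQ_DR = 82.70 m³/s.
V = ΣQ_DR · Δt = 82.70 × 900 s = 74430 m³.
Over A = 1.49 km², depth = V / A = 50.0 mm.

d ≈ 50.0 mm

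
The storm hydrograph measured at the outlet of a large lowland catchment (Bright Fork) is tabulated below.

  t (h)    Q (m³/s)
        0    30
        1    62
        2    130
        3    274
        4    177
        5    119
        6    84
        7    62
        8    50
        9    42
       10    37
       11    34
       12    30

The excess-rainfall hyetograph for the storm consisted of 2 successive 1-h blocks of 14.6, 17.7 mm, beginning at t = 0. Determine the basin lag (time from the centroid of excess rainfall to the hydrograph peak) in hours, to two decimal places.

Centroid of excess rainfall: t_c = Σ P_i·t̄_i / ΣP_i = 1.0480 h (block centres at 0.5, 1.5 h).
Hydrograph peak occurs at t = 3 h, so basin lag t_L = 3 − 1.0480 = 1.95 h.

t_L ≈ 1.95 h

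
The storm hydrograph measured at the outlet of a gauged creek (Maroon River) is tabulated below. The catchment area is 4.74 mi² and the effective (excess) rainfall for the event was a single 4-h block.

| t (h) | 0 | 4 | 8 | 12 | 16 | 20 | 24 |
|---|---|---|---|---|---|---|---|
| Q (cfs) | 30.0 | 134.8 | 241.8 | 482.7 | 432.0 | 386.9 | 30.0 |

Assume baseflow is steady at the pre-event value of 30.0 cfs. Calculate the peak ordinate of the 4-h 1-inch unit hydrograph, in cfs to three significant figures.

U_p ≈ 227 cfs

Direct runoff: 0.0, 104.8, 211.8, 452.7, 402.0, 356.9, 0.0 cfs; ΣQ_DR = 1528 cfs, peak = 452.7 cfs.
Runoff depth d = ΣQ_DR·Δt / A = 1528 × 14400 / (4.74 mi²) = 1.998 in.
The 1-inch UH is the DRH scaled by (1 in)/d, so U_p = 452.7 × 1/1.998 = 227 cfs.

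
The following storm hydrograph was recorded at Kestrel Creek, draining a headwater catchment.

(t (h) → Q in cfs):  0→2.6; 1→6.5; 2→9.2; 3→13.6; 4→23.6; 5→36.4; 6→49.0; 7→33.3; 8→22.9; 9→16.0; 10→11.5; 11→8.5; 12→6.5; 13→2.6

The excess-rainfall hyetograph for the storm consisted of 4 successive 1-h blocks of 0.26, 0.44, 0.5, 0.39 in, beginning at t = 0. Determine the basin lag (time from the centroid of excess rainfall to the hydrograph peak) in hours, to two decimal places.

t_L ≈ 3.86 h

Centroid of excess rainfall: t_c = Σ P_i·t̄_i / ΣP_i = 2.1415 h (block centres at 0.5, 1.5, 2.5, 3.5 h).
Hydrograph peak occurs at t = 6 h, so basin lag t_L = 6 − 2.1415 = 3.86 h.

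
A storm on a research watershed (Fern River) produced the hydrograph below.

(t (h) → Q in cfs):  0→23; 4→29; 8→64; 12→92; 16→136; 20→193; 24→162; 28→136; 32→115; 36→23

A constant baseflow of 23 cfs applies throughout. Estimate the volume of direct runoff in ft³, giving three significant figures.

V ≈ 1.07 × 10^7 ft³

Direct-runoff ordinates (Q − Q_b): 0.0, 6.0, 41.0, 69.0, 113.0, 170.0, 139.0, 113.0, 92.0, 0.0 cfs.
ΣQ_DR = 743.0 cfs.
With Δt = 4 h = 14400 s, V = ΣQ_DR · Δt = 743.0 × 14400 = 1.07 × 10^7 ft³.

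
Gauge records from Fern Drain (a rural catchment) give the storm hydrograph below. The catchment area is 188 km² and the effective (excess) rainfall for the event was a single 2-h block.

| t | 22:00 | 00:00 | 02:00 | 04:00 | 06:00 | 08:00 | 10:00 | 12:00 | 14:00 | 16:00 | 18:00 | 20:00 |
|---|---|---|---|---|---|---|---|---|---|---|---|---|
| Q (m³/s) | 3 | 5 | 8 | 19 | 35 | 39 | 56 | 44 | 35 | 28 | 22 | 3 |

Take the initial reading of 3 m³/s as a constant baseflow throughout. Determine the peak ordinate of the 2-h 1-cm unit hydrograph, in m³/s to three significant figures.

Direct runoff: 0.0, 2.0, 5.0, 16.0, 32.0, 36.0, 53.0, 41.0, 32.0, 25.0, 19.0, 0.0 m³/s; ΣQ_DR = 261.0 m³/s, peak = 53.0 m³/s.
Runoff depth d = ΣQ_DR·Δt / A = 261.0 × 7200 / (188 km²) = 9.996 mm.
The 1-cm UH is the DRH scaled by (10 mm)/d, so U_p = 53.0 × 10/9.996 = 53.0 m³/s.

U_p ≈ 53.0 m³/s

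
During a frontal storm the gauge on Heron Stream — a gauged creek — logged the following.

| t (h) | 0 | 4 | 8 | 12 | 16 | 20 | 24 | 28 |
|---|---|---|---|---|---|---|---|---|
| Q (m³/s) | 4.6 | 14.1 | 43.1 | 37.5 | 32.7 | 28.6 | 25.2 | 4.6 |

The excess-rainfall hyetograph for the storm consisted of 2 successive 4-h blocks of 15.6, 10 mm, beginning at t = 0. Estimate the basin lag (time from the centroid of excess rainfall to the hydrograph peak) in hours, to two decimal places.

Centroid of excess rainfall: t_c = Σ P_i·t̄_i / ΣP_i = 3.5625 h (block centres at 2, 6 h).
Hydrograph peak occurs at t = 8 h, so basin lag t_L = 8 − 3.5625 = 4.44 h.

t_L ≈ 4.44 h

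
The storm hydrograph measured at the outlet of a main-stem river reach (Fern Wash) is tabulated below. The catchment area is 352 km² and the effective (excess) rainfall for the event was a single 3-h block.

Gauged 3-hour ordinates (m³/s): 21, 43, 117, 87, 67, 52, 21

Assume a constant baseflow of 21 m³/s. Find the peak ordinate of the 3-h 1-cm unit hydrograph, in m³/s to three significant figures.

Direct runoff: 0.0, 22.0, 96.0, 66.0, 46.0, 31.0, 0.0 m³/s; ΣQ_DR = 261.0 m³/s, peak = 96.0 m³/s.
Runoff depth d = ΣQ_DR·Δt / A = 261.0 × 10800 / (352 km²) = 8.008 mm.
The 1-cm UH is the DRH scaled by (10 mm)/d, so U_p = 96.0 × 10/8.008 = 120 m³/s.

U_p ≈ 120 m³/s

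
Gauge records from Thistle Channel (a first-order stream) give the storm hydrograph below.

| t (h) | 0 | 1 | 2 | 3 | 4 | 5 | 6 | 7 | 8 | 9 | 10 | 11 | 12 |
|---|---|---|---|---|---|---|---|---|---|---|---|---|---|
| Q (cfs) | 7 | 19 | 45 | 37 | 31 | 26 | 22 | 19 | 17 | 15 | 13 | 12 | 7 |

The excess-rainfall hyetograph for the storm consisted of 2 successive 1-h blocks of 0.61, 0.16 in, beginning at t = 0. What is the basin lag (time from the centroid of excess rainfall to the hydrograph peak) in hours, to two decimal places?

t_L ≈ 1.29 h

Centroid of excess rainfall: t_c = Σ P_i·t̄_i / ΣP_i = 0.7078 h (block centres at 0.5, 1.5 h).
Hydrograph peak occurs at t = 2 h, so basin lag t_L = 2 − 0.7078 = 1.29 h.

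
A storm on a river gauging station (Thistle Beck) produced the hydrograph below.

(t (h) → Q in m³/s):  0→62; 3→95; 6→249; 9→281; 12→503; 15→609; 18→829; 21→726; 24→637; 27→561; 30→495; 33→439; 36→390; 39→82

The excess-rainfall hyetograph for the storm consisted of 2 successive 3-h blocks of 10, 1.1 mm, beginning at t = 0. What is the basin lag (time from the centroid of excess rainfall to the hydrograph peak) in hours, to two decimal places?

Centroid of excess rainfall: t_c = Σ P_i·t̄_i / ΣP_i = 1.7973 h (block centres at 1.5, 4.5 h).
Hydrograph peak occurs at t = 18 h, so basin lag t_L = 18 − 1.7973 = 16.20 h.

t_L ≈ 16.20 h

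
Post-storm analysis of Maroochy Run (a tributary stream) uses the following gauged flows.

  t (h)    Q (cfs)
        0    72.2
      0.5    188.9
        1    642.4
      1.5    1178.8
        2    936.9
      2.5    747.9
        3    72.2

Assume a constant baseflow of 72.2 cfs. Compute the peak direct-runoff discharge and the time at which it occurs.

Subtracting baseflow gives direct-runoff ordinates: 0.0, 116.7, 570.2, 1106.6, 864.7, 675.7, 0.0 cfs.
The maximum is 1106.6 cfs, occurring at the reading for t = 1.5 h.

Q_p = 1106.6 cfs at t = 1.5 h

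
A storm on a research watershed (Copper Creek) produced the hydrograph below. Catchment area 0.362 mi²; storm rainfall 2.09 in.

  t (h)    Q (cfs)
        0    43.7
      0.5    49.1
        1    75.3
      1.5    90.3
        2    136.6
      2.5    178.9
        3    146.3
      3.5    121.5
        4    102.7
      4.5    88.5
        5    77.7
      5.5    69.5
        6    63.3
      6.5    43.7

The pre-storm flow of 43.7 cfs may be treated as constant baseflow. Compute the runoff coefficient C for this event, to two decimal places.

ΣQ_DR = 675.3 cfs; V = ΣQ_DR·Δt = 1.216 × 10^6 ft³.
Runoff depth d = V / A = 1.445 in.
C = d / P = 1.445 / 2.09 = 0.69.

C ≈ 0.69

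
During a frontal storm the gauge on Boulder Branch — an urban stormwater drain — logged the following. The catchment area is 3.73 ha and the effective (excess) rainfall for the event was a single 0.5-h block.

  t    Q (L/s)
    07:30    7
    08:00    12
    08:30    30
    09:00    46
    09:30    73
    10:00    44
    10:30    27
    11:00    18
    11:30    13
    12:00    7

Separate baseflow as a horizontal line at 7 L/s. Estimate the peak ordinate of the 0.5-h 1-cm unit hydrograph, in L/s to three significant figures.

Direct runoff: 0.0, 5.0, 23.0, 39.0, 66.0, 37.0, 20.0, 11.0, 6.0, 0.0 L/s; ΣQ_DR = 207.0 L/s, peak = 66.0 L/s.
Runoff depth d = ΣQ_DR·Δt / A = 207.0 × 1800 / (3.73 ha) = 9.989 mm.
The 1-cm UH is the DRH scaled by (10 mm)/d, so U_p = 66.0 × 10/9.989 = 66.1 L/s.

U_p ≈ 66.1 L/s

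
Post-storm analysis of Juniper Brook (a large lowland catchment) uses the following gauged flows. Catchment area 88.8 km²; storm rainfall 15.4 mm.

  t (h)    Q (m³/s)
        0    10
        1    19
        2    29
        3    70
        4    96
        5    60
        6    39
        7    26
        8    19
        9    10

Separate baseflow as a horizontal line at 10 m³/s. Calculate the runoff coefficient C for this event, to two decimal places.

ΣQ_DR = 278.0 m³/s; V = ΣQ_DR·Δt = 1.001 × 10^6 m³.
Runoff depth d = V / A = 11.27 mm.
C = d / P = 11.27 / 15.4 = 0.73.

C ≈ 0.73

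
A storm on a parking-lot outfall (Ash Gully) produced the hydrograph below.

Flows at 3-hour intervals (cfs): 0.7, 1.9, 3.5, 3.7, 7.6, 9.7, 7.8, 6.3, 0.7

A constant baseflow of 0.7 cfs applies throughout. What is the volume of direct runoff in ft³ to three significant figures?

V ≈ 3.84 × 10^5 ft³

Direct-runoff ordinates (Q − Q_b): 0.0, 1.2, 2.8, 3.0, 6.9, 9.0, 7.1, 5.6, 0.0 cfs.
ΣQ_DR = 35.60 cfs.
With Δt = 3 h = 10800 s, V = ΣQ_DR · Δt = 35.60 × 10800 = 3.84 × 10^5 ft³.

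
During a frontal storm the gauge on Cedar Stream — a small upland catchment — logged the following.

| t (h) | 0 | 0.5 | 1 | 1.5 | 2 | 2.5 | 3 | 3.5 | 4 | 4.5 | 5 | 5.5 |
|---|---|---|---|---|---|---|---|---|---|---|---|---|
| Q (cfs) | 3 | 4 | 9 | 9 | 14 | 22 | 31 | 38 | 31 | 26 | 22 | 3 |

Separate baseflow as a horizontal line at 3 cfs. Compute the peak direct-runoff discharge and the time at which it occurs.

Subtracting baseflow gives direct-runoff ordinates: 0.0, 1.0, 6.0, 6.0, 11.0, 19.0, 28.0, 35.0, 28.0, 23.0, 19.0, 0.0 cfs.
The maximum is 35.0 cfs, occurring at the reading for t = 3.5 h.

Q_p = 35.0 cfs at t = 3.5 h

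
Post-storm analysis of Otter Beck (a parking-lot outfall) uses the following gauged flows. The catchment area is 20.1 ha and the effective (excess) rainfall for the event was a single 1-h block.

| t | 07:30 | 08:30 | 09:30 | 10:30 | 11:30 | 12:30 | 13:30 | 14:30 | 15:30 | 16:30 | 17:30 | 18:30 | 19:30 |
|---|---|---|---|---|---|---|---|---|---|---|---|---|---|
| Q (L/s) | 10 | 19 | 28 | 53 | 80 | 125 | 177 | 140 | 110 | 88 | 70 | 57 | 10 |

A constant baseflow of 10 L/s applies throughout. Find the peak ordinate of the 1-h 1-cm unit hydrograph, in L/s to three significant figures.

U_p ≈ 111 L/s

Direct runoff: 0.0, 9.0, 18.0, 43.0, 70.0, 115.0, 167.0, 130.0, 100.0, 78.0, 60.0, 47.0, 0.0 L/s; ΣQ_DR = 837.0 L/s, peak = 167.0 L/s.
Runoff depth d = ΣQ_DR·Δt / A = 837.0 × 3600 / (20.1 ha) = 14.99 mm.
The 1-cm UH is the DRH scaled by (10 mm)/d, so U_p = 167.0 × 10/14.99 = 111 L/s.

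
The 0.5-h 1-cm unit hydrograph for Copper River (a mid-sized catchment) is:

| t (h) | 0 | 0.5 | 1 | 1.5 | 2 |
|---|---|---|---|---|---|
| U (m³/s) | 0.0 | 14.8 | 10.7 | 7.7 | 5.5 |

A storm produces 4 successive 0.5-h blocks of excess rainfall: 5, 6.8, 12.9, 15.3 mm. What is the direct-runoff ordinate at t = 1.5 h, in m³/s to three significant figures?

Q ≈ 30.2 m³/s

By discrete convolution, Q_j = Σ (P_i / 10 mm) · U_{j−i}.
At t = 1.5 h (j=3): Q = (5/10)·7.7 + (6.8/10)·10.7 + (12.9/10)·14.8 + (15.3/10)·0.0 = 30.2 m³/s.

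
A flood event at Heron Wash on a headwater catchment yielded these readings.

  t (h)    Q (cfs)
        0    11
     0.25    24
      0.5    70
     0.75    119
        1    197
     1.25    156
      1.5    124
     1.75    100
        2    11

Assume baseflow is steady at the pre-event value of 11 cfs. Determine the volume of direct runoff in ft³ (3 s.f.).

Direct-runoff ordinates (Q − Q_b): 0.0, 13.0, 59.0, 108.0, 186.0, 145.0, 113.0, 89.0, 0.0 cfs.
ΣQ_DR = 713.0 cfs.
With Δt = 0.25 h = 900 s, V = ΣQ_DR · Δt = 713.0 × 900 = 6.42 × 10^5 ft³.

V ≈ 6.42 × 10^5 ft³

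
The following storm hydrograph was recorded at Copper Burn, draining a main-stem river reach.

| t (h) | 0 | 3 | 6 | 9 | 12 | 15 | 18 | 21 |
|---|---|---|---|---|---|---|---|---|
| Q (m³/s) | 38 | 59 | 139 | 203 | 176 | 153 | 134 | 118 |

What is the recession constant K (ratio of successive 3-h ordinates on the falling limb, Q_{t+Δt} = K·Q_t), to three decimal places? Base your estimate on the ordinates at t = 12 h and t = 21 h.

K ≈ 0.875

Using the recession-limb readings at t = 12 h and t = 21 h: Q falls from 176 to 118 m³/s over 3 intervals.
K = (Q₂/Q₁)^(1/3) = (118/176)^(1/3) = 0.875.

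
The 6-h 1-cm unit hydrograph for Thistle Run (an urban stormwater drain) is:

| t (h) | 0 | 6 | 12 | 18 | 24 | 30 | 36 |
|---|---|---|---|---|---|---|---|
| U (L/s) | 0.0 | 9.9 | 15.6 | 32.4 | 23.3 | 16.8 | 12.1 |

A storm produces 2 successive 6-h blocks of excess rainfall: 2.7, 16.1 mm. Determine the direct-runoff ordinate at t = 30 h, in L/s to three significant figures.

Q ≈ 42.0 L/s

By discrete convolution, Q_j = Σ (P_i / 10 mm) · U_{j−i}.
At t = 30 h (j=5): Q = (2.7/10)·16.8 + (16.1/10)·23.3 = 42.0 L/s.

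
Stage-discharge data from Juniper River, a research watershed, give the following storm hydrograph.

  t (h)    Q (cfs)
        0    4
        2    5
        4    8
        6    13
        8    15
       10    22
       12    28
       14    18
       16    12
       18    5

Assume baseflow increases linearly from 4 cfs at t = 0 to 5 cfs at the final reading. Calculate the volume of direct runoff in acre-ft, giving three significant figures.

Direct-runoff ordinates (Q − Q_b): 0.00, 0.89, 3.78, 8.67, 10.56, 17.44, 23.33, 13.22, 7.11, 0.00 cfs.
ΣQ_DR = 85.00 cfs.
With Δt = 2 h = 7200 s, V = ΣQ_DR · Δt = 85.00 × 7200 = 6.12 × 10^5 ft³ = 14.0 acre-ft.

V ≈ 14.0 acre-ft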